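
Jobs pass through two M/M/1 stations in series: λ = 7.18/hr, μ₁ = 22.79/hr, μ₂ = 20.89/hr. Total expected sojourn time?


Each node sees arrival rate λ = 7.18/hr (tandem ⇒ throughput preserved).
W₁ = 1/(μ₁−λ) = 1/(22.79−7.18) = 0.06406 hr
W₂ = 1/(μ₂−λ) = 1/(20.89−7.18) = 0.07294 hr
W_total = W₁ + W₂ = 0.06406 + 0.07294 = 0.13700 hr

Final: 0.13700 hr


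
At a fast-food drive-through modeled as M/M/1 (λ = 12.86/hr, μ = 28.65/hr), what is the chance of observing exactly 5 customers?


ρ = 12.86/28.65 = 0.4489
P_n = (1−ρ)·ρ^n = (1 − 0.4489)·0.4489^5 = 0.5511·0.018221 = 0.010042

Final: 0.010042


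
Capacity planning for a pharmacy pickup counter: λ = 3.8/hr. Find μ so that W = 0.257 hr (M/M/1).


W = 1/(μ−λ) ⇒ μ − λ = 1/W = 1/0.257 = 3.8911
μ = λ + 1/W = 3.8 + 3.8911 = 7.6911 per hr

Final: 7.6911 /hr


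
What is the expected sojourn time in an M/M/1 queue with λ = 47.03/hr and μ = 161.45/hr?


W = 1/(μ−λ) = 1/(161.45 − 47.03) = 1/114.42 = 0.008740 hr

Final: 0.008740 hr


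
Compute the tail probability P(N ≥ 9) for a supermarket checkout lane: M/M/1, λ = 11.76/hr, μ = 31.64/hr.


ρ = 11.76/31.64 = 0.3717
P(N ≥ n) = ρ^n = 0.3717^9 = 0.0001354

Final: 0.0001354


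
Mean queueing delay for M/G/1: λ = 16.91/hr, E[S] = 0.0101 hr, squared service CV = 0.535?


ρ = λ·E[S] = 16.91·0.0101 = 0.1708
E[S²] = E[S]²(1+C_s²) = 0.0101²·(1+0.535) = 0.0001566
Wq = λ·E[S²]/(2(1−ρ)) = 16.91·0.0001566/(2·0.8292) = 0.001597 hr

Final: 0.001597 hr


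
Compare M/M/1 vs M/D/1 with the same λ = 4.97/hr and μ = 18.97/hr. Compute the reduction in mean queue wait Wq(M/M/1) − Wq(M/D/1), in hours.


ρ = 4.97/18.97 = 0.2620
Wq(M/M/1) = ρ/(μ−λ) = 0.2620/14.00 = 0.01871 hr
Wq(M/D/1) = ρ/(2(μ−λ)) = 0.009357 hr
Savings = 0.01871 − 0.009357 = 0.009357 hr

Final: 0.009357 hr


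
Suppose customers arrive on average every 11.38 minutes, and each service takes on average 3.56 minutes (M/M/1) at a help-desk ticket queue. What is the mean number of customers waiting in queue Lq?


λ = 60/11.38 = 5.2724 /hr
μ = 60/3.56 = 16.8539 /hr
ρ = λ/μ = 5.2724/16.8539 = 0.3128
Lq = ρ²/(1−ρ) = 0.09786/0.6872 = 0.1424

Final: 0.1424


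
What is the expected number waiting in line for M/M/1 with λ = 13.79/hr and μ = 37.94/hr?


ρ = 13.79/37.94 = 0.3635
Lq = ρ²/(1−ρ) = 0.1321/0.6365 = 0.2075

Final: 0.2075


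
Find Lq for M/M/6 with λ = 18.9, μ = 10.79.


a = λ/μ = 1.7516; ρ = a/6 = 0.2919
P₀ = 0.173378
Lq = P₀·a^c·ρ / (c!·(1−ρ)²) = 0.173378·28.88299·0.2919/(720·0.50135)
= 0.004050

Final: 0.004050


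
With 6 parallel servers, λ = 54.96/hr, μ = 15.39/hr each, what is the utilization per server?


ρ = λ/(cμ) = 54.96/(6·15.39) = 54.96/92.34 = 0.5952

Final: 0.5952


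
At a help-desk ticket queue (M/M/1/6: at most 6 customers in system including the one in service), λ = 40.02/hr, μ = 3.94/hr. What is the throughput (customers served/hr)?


ρ = 10.1574; P_K = (1−ρ)ρ^6/(1−ρ^7) = 0.901549
λ_eff = λ(1 − P_K) = 40.02·(1 − 0.901549) = 40.02·0.098451 = 3.9400 /hr

Final: 3.9400 /hr


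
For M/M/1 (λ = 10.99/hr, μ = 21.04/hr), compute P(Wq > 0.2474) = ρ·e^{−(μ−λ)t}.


ρ = 10.99/21.04 = 0.5223
P(Wq > t) = ρ·e^{−(μ−λ)t} = 0.5223·e^{−2.4864}
= 0.5223·0.083211 = 0.043465

Final: 0.043465


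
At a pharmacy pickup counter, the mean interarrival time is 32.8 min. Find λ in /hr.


λ = 1/(interarrival time) in consistent units.
1 hour = 60 min, so λ = 60/32.8 = 1.8293 per hour

Final: 1.8293 /hr


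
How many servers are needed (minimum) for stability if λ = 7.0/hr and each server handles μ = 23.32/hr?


Stability requires cμ > λ ⇔ c > λ/μ.
λ/μ = 7.0/23.32 = 0.3002
Minimum integer c = ⌊0.3002⌋ + 1 = 1
Check: 1·23.32 = 23.32 > 7.0, while 0·23.32 = 0.00 ≤ 7.0

Final: 1 servers


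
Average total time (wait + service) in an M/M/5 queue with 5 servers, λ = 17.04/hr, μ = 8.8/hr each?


a = 1.9364; ρ = 0.3873; P₀ = 0.143324
Lq = P₀·a^c·ρ/(c!(1−ρ)²) = 0.03354
Wq = Lq/λ = 0.03354/17.04 = 0.001968 hr
W = Wq + 1/μ = 0.001968 + 0.11364 = 0.11560 hr

Final: 0.11560 hr


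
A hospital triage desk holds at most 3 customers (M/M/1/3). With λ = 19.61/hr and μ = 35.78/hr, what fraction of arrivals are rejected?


ρ = λ/μ = 19.61/35.78 = 0.5481
P_K = (1−ρ)ρ^K/(1−ρ^(K+1)) = (0.4519·0.164631)/(1 − 0.090230)
= 0.074401/0.909770 = 0.081780

Final: 0.081780


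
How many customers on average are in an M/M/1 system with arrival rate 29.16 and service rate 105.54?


ρ = λ/μ = 29.16/105.54 = 0.2763
L = ρ/(1−ρ) = 0.2763/(1 − 0.2763) = 0.2763/0.7237 = 0.3818

Final: 0.3818


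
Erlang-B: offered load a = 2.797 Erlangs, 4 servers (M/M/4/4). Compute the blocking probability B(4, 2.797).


B(c,a) = (a^c/c!) / Σ_{k=0}^{c} a^k/k!
a^4/4! = 2.550108
Σ terms (k=0..4): 1.00000 + 2.79700 + 3.91160 + 3.64692 + 2.55011 = 13.905632
B = 2.550108/13.905632 = 0.183387

Final: 0.183387


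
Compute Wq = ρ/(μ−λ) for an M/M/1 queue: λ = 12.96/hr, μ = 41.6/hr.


ρ = 12.96/41.6 = 0.3115
Wq = ρ/(μ−λ) = 0.3115/(41.6 − 12.96) = 0.3115/28.64 = 0.01088 hr

Final: 0.01088 hr


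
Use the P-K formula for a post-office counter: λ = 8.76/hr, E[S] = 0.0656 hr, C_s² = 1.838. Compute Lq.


ρ = λ·E[S] = 8.76·0.0656 = 0.5747
Lq = ρ²(1+C_s²)/(2(1−ρ)) = 0.3302·(1+1.838)/(2·0.4253)
= 0.3302·2.8380/0.8507 = 1.10169

Final: 1.10169


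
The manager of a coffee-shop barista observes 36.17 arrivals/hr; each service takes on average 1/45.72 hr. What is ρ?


ρ = λ/μ = 36.17/45.72 = 0.7911

Final: 0.7911


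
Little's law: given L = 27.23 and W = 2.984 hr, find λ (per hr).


λ = L/W = 27.23/2.984 = 9.1253 /hr

Final: 9.1253 /hr


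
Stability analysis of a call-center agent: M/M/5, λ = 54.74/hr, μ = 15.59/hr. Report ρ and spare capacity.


Total capacity cμ = 5·15.59 = 77.95/hr
ρ = λ/(cμ) = 54.74/77.95 = 0.7022
Stable ⇔ ρ < 1: YES
Spare capacity = cμ − λ = 77.95 − 54.74 = 23.21/hr

Final: ρ = 0.7022; stable; margin = 23.21/hr


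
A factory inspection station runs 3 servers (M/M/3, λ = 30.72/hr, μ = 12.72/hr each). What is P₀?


a = λ/μ = 30.72/12.72 = 2.4151; ρ = a/c = 0.8050
Σ_{k=0}^{2} a^k/k! (terms k=0..2) = 1.00000 + 2.41509 + 2.91634 = 6.33143
Tail: a^3/(3!(1−ρ)) = 14.08647/(6·0.1950) = 12.04166
P₀ = 1/(6.33143 + 12.04166) = 1/18.37310 = 0.054427

Final: 0.054427


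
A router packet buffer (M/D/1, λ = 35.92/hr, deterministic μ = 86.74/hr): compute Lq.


ρ = 35.92/86.74 = 0.4141
M/D/1: Lq = ρ²/(2(1−ρ)) = 0.1715/(2·0.5859) = 0.14635

Final: 0.14635


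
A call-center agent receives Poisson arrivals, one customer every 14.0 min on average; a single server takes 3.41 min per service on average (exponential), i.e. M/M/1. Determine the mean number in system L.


λ = 60/14.0 = 4.2857 /hr
μ = 60/3.41 = 17.5953 /hr
ρ = λ/μ = 4.2857/17.5953 = 0.2436
L = ρ/(1−ρ) = 0.2436/0.7564 = 0.3220

Final: 0.3220


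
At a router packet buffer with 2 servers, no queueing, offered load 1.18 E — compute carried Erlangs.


B(2,1.18) = 0.242055 (Erlang-B)
Carried load = a(1 − B) = 1.18·(1 − 0.242055) = 1.18·0.757945 = 0.8944 E

Final: 0.8944 Erlangs


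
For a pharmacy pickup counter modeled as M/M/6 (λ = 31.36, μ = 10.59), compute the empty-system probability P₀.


a = λ/μ = 31.36/10.59 = 2.9613; ρ = a/c = 0.4935
Σ_{k=0}^{5} a^k/k! (terms k=0..5) = 1.00000 + 2.96128 + 4.38460 + 4.32802 + 3.20412 + 1.89766 = 17.77569
Tail: a^6/(6!(1−ρ)) = 674.34255/(720·0.5065) = 1.84931
P₀ = 1/(17.77569 + 1.84931) = 1/19.62500 = 0.050955

Final: 0.050955


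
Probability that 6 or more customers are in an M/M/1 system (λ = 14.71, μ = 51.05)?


ρ = 14.71/51.05 = 0.2881
P(N ≥ n) = ρ^n = 0.2881^6 = 0.0005724

Final: 0.0005724


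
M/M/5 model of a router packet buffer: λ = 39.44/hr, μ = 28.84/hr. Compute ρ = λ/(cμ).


ρ = λ/(cμ) = 39.44/(5·28.84) = 39.44/144.20 = 0.2735

Final: 0.2735


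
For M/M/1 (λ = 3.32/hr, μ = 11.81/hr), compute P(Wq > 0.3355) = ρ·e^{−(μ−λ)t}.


ρ = 3.32/11.81 = 0.2811
P(Wq > t) = ρ·e^{−(μ−λ)t} = 0.2811·e^{−2.8484}
= 0.2811·0.057937 = 0.016287

Final: 0.016287


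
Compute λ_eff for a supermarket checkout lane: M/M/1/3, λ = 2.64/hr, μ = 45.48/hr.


ρ = 0.05805; P_K = (1−ρ)ρ^3/(1−ρ^4) = 0.0001842
λ_eff = λ(1 − P_K) = 2.64·(1 − 0.0001842) = 2.64·0.999816 = 2.6395 /hr

Final: 2.6395 /hr


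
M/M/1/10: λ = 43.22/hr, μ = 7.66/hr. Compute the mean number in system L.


ρ = 43.22/7.66 = 5.6423
L = ρ[1 − (K+1)ρ^K + Kρ^(K+1)] / [(1−ρ)(1−ρ^(K+1))]
Numerator: 5.6423·(1 − 11·32700916.835667 + 10·184508306.218996) = 8380916463.323426
Denominator: (-4.6423)·(-184508305.218996) = 856542471.747715
L = 8380916463.323426/856542471.747715 = 9.7846

Final: 9.7846


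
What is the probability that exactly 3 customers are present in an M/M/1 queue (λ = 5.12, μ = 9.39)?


ρ = 5.12/9.39 = 0.5453
P_n = (1−ρ)·ρ^n = (1 − 0.5453)·0.5453^3 = 0.4547·0.162111 = 0.073718

Final: 0.073718


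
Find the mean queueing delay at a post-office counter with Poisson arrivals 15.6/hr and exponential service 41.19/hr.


ρ = 15.6/41.19 = 0.3787
Wq = ρ/(μ−λ) = 0.3787/(41.19 − 15.6) = 0.3787/25.59 = 0.01480 hr

Final: 0.01480 hr


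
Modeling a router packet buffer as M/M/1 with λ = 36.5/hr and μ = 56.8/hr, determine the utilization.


ρ = λ/μ = 36.5/56.8 = 0.6426

Final: 0.6426


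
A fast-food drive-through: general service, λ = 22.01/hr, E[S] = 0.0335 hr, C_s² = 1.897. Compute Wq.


ρ = λ·E[S] = 22.01·0.0335 = 0.7373
E[S²] = E[S]²(1+C_s²) = 0.0335²·(1+1.897) = 0.003251
Wq = λ·E[S²]/(2(1−ρ)) = 22.01·0.003251/(2·0.2627) = 0.13622 hr

Final: 0.13622 hr


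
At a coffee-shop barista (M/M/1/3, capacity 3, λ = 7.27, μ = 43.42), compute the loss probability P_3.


ρ = λ/μ = 7.27/43.42 = 0.1674
P_K = (1−ρ)ρ^K/(1−ρ^(K+1)) = (0.8326·0.004694)/(1 − 0.0007859)
= 0.003908/0.999214 = 0.003911

Final: 0.003911


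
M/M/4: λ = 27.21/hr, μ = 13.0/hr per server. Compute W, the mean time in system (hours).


a = 2.0931; ρ = 0.5233; P₀ = 0.117795
Lq = P₀·a^c·ρ/(c!(1−ρ)²) = 0.21689
Wq = Lq/λ = 0.21689/27.21 = 0.007971 hr
W = Wq + 1/μ = 0.007971 + 0.07692 = 0.08489 hr

Final: 0.08489 hr


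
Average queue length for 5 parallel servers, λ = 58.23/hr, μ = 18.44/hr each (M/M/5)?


a = λ/μ = 3.1578; ρ = a/5 = 0.6316
P₀ = 0.039006
Lq = P₀·a^c·ρ / (c!·(1−ρ)²) = 0.039006·313.99980·0.6316/(120·0.13575)
= 0.47486

Final: 0.47486


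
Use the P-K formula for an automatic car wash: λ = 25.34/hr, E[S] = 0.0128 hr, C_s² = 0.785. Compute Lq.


ρ = λ·E[S] = 25.34·0.0128 = 0.3244
Lq = ρ²(1+C_s²)/(2(1−ρ)) = 0.1052·(1+0.785)/(2·0.6756)
= 0.1052·1.7850/1.3513 = 0.13897

Final: 0.13897


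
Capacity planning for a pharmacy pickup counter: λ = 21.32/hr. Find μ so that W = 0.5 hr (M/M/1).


W = 1/(μ−λ) ⇒ μ − λ = 1/W = 1/0.5 = 2.0000
μ = λ + 1/W = 21.32 + 2.0000 = 23.3200 per hr

Final: 23.3200 /hr


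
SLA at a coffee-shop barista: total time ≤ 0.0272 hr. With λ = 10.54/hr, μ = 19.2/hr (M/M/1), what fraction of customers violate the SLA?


W ~ Exponential(μ−λ) for M/M/1.
μ − λ = 19.2 − 10.54 = 8.6600
P(W > t) = e^{−(μ−λ)t} = e^{−0.2356} = 0.790135

Final: 0.790135


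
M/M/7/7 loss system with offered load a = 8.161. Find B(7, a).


B(c,a) = (a^c/c!) / Σ_{k=0}^{c} a^k/k!
a^7/7! = 478.380104
Σ terms (k=0..7): 1.00000 + 8.16100 + 33.30096 + 90.58971 + 184.82566 + 301.67245 + 410.32480 + 478.38010 = 1508.254688
B = 478.380104/1508.254688 = 0.317175

Final: 0.317175


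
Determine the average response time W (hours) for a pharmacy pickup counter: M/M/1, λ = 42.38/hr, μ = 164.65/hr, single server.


W = 1/(μ−λ) = 1/(164.65 − 42.38) = 1/122.27 = 0.008179 hr

Final: 0.008179 hr


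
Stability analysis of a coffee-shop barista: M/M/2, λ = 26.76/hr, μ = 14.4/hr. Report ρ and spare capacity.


Total capacity cμ = 2·14.4 = 28.80/hr
ρ = λ/(cμ) = 26.76/28.80 = 0.9292
Stable ⇔ ρ < 1: YES
Spare capacity = cμ − λ = 28.80 − 26.76 = 2.04/hr

Final: ρ = 0.9292; stable; margin = 2.04/hr


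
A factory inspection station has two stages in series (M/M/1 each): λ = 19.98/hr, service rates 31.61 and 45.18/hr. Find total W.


Each node sees arrival rate λ = 19.98/hr (tandem ⇒ throughput preserved).
W₁ = 1/(μ₁−λ) = 1/(31.61−19.98) = 0.08598 hr
W₂ = 1/(μ₂−λ) = 1/(45.18−19.98) = 0.03968 hr
W_total = W₁ + W₂ = 0.08598 + 0.03968 = 0.12567 hr

Final: 0.12567 hr


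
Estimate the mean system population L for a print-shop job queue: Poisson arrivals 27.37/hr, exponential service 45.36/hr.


ρ = λ/μ = 27.37/45.36 = 0.6034
L = ρ/(1−ρ) = 0.6034/(1 − 0.6034) = 0.6034/0.3966 = 1.5214

Final: 1.5214


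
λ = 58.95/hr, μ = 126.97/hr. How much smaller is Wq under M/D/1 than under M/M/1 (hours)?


ρ = 58.95/126.97 = 0.4643
Wq(M/M/1) = ρ/(μ−λ) = 0.4643/68.02 = 0.006826 hr
Wq(M/D/1) = ρ/(2(μ−λ)) = 0.003413 hr
Savings = 0.006826 − 0.003413 = 0.003413 hr

Final: 0.003413 hr


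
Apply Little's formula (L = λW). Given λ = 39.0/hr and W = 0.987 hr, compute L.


L = λW = 39.0·0.987 = 38.4930

Final: 38.4930


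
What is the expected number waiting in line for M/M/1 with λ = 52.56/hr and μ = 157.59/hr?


ρ = 52.56/157.59 = 0.3335
Lq = ρ²/(1−ρ) = 0.1112/0.6665 = 0.1669

Final: 0.1669


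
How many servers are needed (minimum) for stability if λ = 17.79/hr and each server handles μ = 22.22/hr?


Stability requires cμ > λ ⇔ c > λ/μ.
λ/μ = 17.79/22.22 = 0.8006
Minimum integer c = ⌊0.8006⌋ + 1 = 1
Check: 1·22.22 = 22.22 > 17.79, while 0·22.22 = 0.00 ≤ 17.79

Final: 1 servers


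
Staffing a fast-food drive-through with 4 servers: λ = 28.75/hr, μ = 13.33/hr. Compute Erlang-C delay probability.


a = λ/μ = 2.1568; ρ = a/4 = 0.5392
P₀ = 0.109753 (from M/M/c formula)
C(c,a) = [a^c/(c!(1−ρ))]·P₀ = [21.63868/(24·0.4608)]·0.109753
= 1.95661·0.109753 = 0.214743

Final: 0.214743


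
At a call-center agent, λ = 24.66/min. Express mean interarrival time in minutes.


Mean interarrival time = 1/λ = 1/24.66 minute = 0.04055 minute
In minutes: 0.04055 × 1 = 0.04055 min

Final: 0.04055 min


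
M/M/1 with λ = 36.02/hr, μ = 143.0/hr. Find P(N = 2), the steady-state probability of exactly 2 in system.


ρ = 36.02/143.0 = 0.2519
P_n = (1−ρ)·ρ^n = (1 − 0.2519)·0.2519^2 = 0.7481·0.063448 = 0.047466

Final: 0.047466


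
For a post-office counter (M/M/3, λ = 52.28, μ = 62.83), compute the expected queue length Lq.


a = λ/μ = 0.8321; ρ = a/3 = 0.2774
P₀ = 0.432686
Lq = P₀·a^c·ρ / (c!·(1−ρ)²) = 0.432686·0.57611·0.2774/(6·0.52221)
= 0.02207

Final: 0.02207


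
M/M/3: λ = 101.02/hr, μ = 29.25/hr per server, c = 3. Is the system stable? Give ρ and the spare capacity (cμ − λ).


Total capacity cμ = 3·29.25 = 87.75/hr
ρ = λ/(cμ) = 101.02/87.75 = 1.1512
Stable ⇔ ρ < 1: NO
Spare capacity = cμ − λ = 87.75 − 101.02 = -13.27/hr

Final: ρ = 1.1512; unstable; margin = -13.27/hr


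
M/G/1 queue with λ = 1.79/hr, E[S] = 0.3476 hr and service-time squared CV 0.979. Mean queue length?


ρ = λ·E[S] = 1.79·0.3476 = 0.6222
Lq = ρ²(1+C_s²)/(2(1−ρ)) = 0.3871·(1+0.979)/(2·0.3778)
= 0.3871·1.9790/0.7556 = 1.01397

Final: 1.01397


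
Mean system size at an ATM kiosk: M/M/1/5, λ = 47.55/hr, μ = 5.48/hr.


ρ = 47.55/5.48 = 8.6770
L = ρ[1 − (K+1)ρ^K + Kρ^(K+1)] / [(1−ρ)(1−ρ^(K+1))]
Numerator: 8.6770·(1 − 6·49186.940987 + 5·426795.445974) = 15955772.001222
Denominator: (-7.6770)·(-426794.445974) = 3276504.077030
L = 15955772.001222/3276504.077030 = 4.8698

Final: 4.8698


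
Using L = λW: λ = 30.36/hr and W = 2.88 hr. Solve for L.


L = λW = 30.36·2.88 = 87.4368

Final: 87.4368


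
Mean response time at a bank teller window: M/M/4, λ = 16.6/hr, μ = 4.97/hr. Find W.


a = 3.3400; ρ = 0.8350; P₀ = 0.021027
Lq = P₀·a^c·ρ/(c!(1−ρ)²) = 3.34466
Wq = Lq/λ = 3.34466/16.6 = 0.20149 hr
W = Wq + 1/μ = 0.20149 + 0.20121 = 0.40269 hr

Final: 0.40269 hr


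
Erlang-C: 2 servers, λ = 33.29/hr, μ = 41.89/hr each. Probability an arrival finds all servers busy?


a = λ/μ = 0.7947; ρ = a/2 = 0.3974
P₀ = 0.431280 (from M/M/c formula)
C(c,a) = [a^c/(c!(1−ρ))]·P₀ = [0.63155/(2·0.6026)]·0.431280
= 0.52398·0.431280 = 0.225981

Final: 0.225981


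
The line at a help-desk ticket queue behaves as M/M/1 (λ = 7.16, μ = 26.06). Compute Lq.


ρ = 7.16/26.06 = 0.2748
Lq = ρ²/(1−ρ) = 0.07549/0.7252 = 0.1041

Final: 0.1041


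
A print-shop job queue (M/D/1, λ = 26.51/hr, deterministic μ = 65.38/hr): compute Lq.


ρ = 26.51/65.38 = 0.4055
M/D/1: Lq = ρ²/(2(1−ρ)) = 0.1644/(2·0.5945) = 0.13827

Final: 0.13827


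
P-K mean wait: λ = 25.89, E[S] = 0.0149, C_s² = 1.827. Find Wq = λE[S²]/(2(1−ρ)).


ρ = λ·E[S] = 25.89·0.0149 = 0.3858
E[S²] = E[S]²(1+C_s²) = 0.0149²·(1+1.827) = 0.0006276
Wq = λ·E[S²]/(2(1−ρ)) = 25.89·0.0006276/(2·0.6142) = 0.01323 hr

Final: 0.01323 hr


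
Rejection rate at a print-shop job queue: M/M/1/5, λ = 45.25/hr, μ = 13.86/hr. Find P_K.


ρ = λ/μ = 45.25/13.86 = 3.2648
P_K = (1−ρ)ρ^K/(1−ρ^(K+1)) = (-2.2648·370.917024)/(1 − 1210.966474)
= -840.049450/-1209.966474 = 0.694275

Final: 0.694275


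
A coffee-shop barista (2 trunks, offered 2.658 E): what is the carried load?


B(2,2.658) = 0.491272 (Erlang-B)
Carried load = a(1 − B) = 2.658·(1 − 0.491272) = 2.658·0.508728 = 1.3522 E

Final: 1.3522 Erlangs


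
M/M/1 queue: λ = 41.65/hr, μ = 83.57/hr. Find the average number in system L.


ρ = λ/μ = 41.65/83.57 = 0.4984
L = ρ/(1−ρ) = 0.4984/(1 − 0.4984) = 0.4984/0.5016 = 0.9936

Final: 0.9936


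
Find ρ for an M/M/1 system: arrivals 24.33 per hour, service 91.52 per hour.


ρ = λ/μ = 24.33/91.52 = 0.2658

Final: 0.2658


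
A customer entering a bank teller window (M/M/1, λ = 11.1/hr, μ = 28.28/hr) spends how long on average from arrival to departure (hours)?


W = 1/(μ−λ) = 1/(28.28 − 11.1) = 1/17.18 = 0.05821 hr

Final: 0.05821 hr


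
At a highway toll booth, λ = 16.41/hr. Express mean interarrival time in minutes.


Mean interarrival time = 1/λ = 1/16.41 hour = 0.06094 hour
In minutes: 0.06094 × 60 = 3.6563 min

Final: 3.6563 min


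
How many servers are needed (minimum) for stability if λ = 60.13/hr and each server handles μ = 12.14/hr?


Stability requires cμ > λ ⇔ c > λ/μ.
λ/μ = 60.13/12.14 = 4.9530
Minimum integer c = ⌊4.9530⌋ + 1 = 5
Check: 5·12.14 = 60.70 > 60.13, while 4·12.14 = 48.56 ≤ 60.13

Final: 5 servers


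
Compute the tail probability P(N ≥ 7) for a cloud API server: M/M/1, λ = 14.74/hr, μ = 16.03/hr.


ρ = 14.74/16.03 = 0.9195
P(N ≥ n) = ρ^n = 0.9195^7 = 0.555837

Final: 0.555837


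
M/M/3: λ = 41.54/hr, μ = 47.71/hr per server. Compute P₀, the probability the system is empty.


a = λ/μ = 41.54/47.71 = 0.8707; ρ = a/c = 0.2902
Σ_{k=0}^{2} a^k/k! (terms k=0..2) = 1.00000 + 0.87068 + 0.37904 = 2.24972
Tail: a^3/(3!(1−ρ)) = 0.66004/(6·0.7098) = 0.15499
P₀ = 1/(2.24972 + 0.15499) = 1/2.40470 = 0.415851

Final: 0.415851


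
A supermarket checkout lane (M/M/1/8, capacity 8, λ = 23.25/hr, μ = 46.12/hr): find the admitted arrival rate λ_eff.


ρ = 0.5041; P_K = (1−ρ)ρ^8/(1−ρ^9) = 0.002073
λ_eff = λ(1 − P_K) = 23.25·(1 − 0.002073) = 23.25·0.997927 = 23.2018 /hr

Final: 23.2018 /hr


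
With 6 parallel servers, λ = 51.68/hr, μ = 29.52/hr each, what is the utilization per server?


ρ = λ/(cμ) = 51.68/(6·29.52) = 51.68/177.12 = 0.2918

Final: 0.2918


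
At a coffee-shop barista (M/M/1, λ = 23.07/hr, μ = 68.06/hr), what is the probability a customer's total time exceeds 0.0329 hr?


W ~ Exponential(μ−λ) for M/M/1.
μ − λ = 68.06 − 23.07 = 44.9900
P(W > t) = e^{−(μ−λ)t} = e^{−1.4802} = 0.227599

Final: 0.227599


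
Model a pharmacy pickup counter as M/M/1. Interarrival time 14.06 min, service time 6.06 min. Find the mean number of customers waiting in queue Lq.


λ = 60/14.06 = 4.2674 /hr
μ = 60/6.06 = 9.9010 /hr
ρ = λ/μ = 4.2674/9.9010 = 0.4310
Lq = ρ²/(1−ρ) = 0.1858/0.5690 = 0.3265

Final: 0.3265


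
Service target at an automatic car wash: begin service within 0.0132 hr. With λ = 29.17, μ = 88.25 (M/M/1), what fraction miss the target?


ρ = 29.17/88.25 = 0.3305
P(Wq > t) = ρ·e^{−(μ−λ)t} = 0.3305·e^{−0.7799}
= 0.3305·0.458472 = 0.151543

Final: 0.151543


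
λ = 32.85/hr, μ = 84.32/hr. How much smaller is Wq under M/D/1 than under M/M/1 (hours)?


ρ = 32.85/84.32 = 0.3896
Wq(M/M/1) = ρ/(μ−λ) = 0.3896/51.47 = 0.007569 hr
Wq(M/D/1) = ρ/(2(μ−λ)) = 0.003785 hr
Savings = 0.007569 − 0.003785 = 0.003785 hr

Final: 0.003785 hr


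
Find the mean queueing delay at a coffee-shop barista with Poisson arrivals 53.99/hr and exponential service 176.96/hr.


ρ = 53.99/176.96 = 0.3051
Wq = ρ/(μ−λ) = 0.3051/(176.96 − 53.99) = 0.3051/122.97 = 0.002481 hr

Final: 0.002481 hr


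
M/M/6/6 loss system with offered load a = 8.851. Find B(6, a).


B(c,a) = (a^c/c!) / Σ_{k=0}^{c} a^k/k!
a^6/6! = 667.761764
Σ terms (k=0..6): 1.00000 + 8.85100 + 39.17010 + 115.56485 + 255.71613 + 452.66869 + 667.76176 = 1540.732538
B = 667.761764/1540.732538 = 0.433405

Final: 0.433405


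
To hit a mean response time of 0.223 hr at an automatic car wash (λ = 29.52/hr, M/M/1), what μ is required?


W = 1/(μ−λ) ⇒ μ − λ = 1/W = 1/0.223 = 4.4843
μ = λ + 1/W = 29.52 + 4.4843 = 34.0043 per hr

Final: 34.0043 /hr


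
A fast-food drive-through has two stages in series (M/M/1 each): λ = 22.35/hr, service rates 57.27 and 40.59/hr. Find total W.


Each node sees arrival rate λ = 22.35/hr (tandem ⇒ throughput preserved).
W₁ = 1/(μ₁−λ) = 1/(57.27−22.35) = 0.02864 hr
W₂ = 1/(μ₂−λ) = 1/(40.59−22.35) = 0.05482 hr
W_total = W₁ + W₂ = 0.02864 + 0.05482 = 0.08346 hr

Final: 0.08346 hr


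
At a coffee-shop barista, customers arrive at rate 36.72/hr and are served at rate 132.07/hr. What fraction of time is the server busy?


ρ = λ/μ = 36.72/132.07 = 0.2780

Final: 0.2780


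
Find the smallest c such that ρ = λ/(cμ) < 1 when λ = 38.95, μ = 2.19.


Stability requires cμ > λ ⇔ c > λ/μ.
λ/μ = 38.95/2.19 = 17.7854
Minimum integer c = ⌊17.7854⌋ + 1 = 18
Check: 18·2.19 = 39.42 > 38.95, while 17·2.19 = 37.23 ≤ 38.95

Final: 18 servers


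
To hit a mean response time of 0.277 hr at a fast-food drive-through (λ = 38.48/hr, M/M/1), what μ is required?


W = 1/(μ−λ) ⇒ μ − λ = 1/W = 1/0.277 = 3.6101
μ = λ + 1/W = 38.48 + 3.6101 = 42.0901 per hr

Final: 42.0901 /hr


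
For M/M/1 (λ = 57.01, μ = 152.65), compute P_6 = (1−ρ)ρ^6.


ρ = 57.01/152.65 = 0.3735
P_n = (1−ρ)·ρ^n = (1 − 0.3735)·0.3735^6 = 0.6265·0.002713 = 0.001700

Final: 0.001700


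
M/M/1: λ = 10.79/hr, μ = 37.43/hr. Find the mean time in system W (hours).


W = 1/(μ−λ) = 1/(37.43 − 10.79) = 1/26.64 = 0.03754 hr

Final: 0.03754 hr


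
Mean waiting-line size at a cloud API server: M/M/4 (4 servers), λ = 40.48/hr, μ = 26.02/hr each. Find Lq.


a = λ/μ = 1.5557; ρ = a/4 = 0.3889
P₀ = 0.208645
Lq = P₀·a^c·ρ / (c!·(1−ρ)²) = 0.208645·5.85778·0.3889/(24·0.37340)
= 0.05304

Final: 0.05304


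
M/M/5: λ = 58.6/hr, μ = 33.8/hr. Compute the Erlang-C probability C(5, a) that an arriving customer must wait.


a = λ/μ = 1.7337; ρ = a/5 = 0.3467
P₀ = 0.176011 (from M/M/c formula)
C(c,a) = [a^c/(c!(1−ρ))]·P₀ = [15.66407/(120·0.6533)]·0.176011
= 0.19982·0.176011 = 0.035171

Final: 0.035171


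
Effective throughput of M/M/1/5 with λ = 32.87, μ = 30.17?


ρ = 1.0895; P_K = (1−ρ)ρ^5/(1−ρ^6) = 0.204299
λ_eff = λ(1 − P_K) = 32.87·(1 − 0.204299) = 32.87·0.795701 = 26.1547 /hr

Final: 26.1547 /hr


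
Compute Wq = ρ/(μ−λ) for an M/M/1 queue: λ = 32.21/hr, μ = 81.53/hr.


ρ = 32.21/81.53 = 0.3951
Wq = ρ/(μ−λ) = 0.3951/(81.53 − 32.21) = 0.3951/49.32 = 0.008010 hr

Final: 0.008010 hr


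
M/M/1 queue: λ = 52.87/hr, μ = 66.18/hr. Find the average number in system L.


ρ = λ/μ = 52.87/66.18 = 0.7989
L = ρ/(1−ρ) = 0.7989/(1 − 0.7989) = 0.7989/0.2011 = 3.9722

Final: 3.9722


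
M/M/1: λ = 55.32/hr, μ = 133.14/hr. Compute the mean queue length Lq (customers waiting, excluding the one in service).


ρ = 55.32/133.14 = 0.4155
Lq = ρ²/(1−ρ) = 0.1726/0.5845 = 0.2954

Final: 0.2954


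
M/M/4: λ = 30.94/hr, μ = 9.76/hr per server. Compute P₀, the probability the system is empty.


a = λ/μ = 30.94/9.76 = 3.1701; ρ = a/c = 0.7925
Σ_{k=0}^{3} a^k/k! (terms k=0..3) = 1.00000 + 3.17008 + 5.02471 + 5.30958 = 14.50437
Tail: a^4/(4!(1−ρ)) = 100.99084/(24·0.2075) = 20.28129
P₀ = 1/(14.50437 + 20.28129) = 1/34.78566 = 0.028747

Final: 0.028747


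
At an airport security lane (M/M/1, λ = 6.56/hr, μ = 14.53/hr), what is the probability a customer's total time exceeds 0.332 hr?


W ~ Exponential(μ−λ) for M/M/1.
μ − λ = 14.53 − 6.56 = 7.9700
P(W > t) = e^{−(μ−λ)t} = e^{−2.6460} = 0.070932

Final: 0.070932


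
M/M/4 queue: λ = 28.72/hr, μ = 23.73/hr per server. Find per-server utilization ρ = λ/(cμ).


ρ = λ/(cμ) = 28.72/(4·23.73) = 28.72/94.92 = 0.3026

Final: 0.3026


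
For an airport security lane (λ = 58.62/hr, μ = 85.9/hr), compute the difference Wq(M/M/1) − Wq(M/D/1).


ρ = 58.62/85.9 = 0.6824
Wq(M/M/1) = ρ/(μ−λ) = 0.6824/27.28 = 0.02502 hr
Wq(M/D/1) = ρ/(2(μ−λ)) = 0.01251 hr
Savings = 0.02502 − 0.01251 = 0.01251 hr

Final: 0.01251 hr


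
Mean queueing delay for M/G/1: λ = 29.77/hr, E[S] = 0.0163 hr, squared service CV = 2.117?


ρ = λ·E[S] = 29.77·0.0163 = 0.4853
E[S²] = E[S]²(1+C_s²) = 0.0163²·(1+2.117) = 0.0008282
Wq = λ·E[S²]/(2(1−ρ)) = 29.77·0.0008282/(2·0.5147) = 0.02395 hr

Final: 0.02395 hr


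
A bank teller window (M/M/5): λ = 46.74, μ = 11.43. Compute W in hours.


a = 4.0892; ρ = 0.8178; P₀ = 0.011260
Lq = P₀·a^c·ρ/(c!(1−ρ)²) = 2.64470
Wq = Lq/λ = 2.64470/46.74 = 0.05658 hr
W = Wq + 1/μ = 0.05658 + 0.08749 = 0.14407 hr

Final: 0.14407 hr


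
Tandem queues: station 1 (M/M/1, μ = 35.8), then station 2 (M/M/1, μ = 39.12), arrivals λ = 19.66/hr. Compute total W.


Each node sees arrival rate λ = 19.66/hr (tandem ⇒ throughput preserved).
W₁ = 1/(μ₁−λ) = 1/(35.8−19.66) = 0.06196 hr
W₂ = 1/(μ₂−λ) = 1/(39.12−19.66) = 0.05139 hr
W_total = W₁ + W₂ = 0.06196 + 0.05139 = 0.11335 hr

Final: 0.11335 hr


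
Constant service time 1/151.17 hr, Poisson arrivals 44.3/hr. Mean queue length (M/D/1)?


ρ = 44.3/151.17 = 0.2930
M/D/1: Lq = ρ²/(2(1−ρ)) = 0.08588/(2·0.7070) = 0.06074

Final: 0.06074


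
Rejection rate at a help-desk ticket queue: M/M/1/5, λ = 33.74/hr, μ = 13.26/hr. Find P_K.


ρ = λ/μ = 33.74/13.26 = 2.5445
P_K = (1−ρ)ρ^K/(1−ρ^(K+1)) = (-1.5445·106.661521)/(1 − 271.399676)
= -164.738156/-270.399676 = 0.609239

Final: 0.609239


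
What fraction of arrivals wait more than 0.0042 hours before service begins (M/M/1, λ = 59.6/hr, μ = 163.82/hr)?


ρ = 59.6/163.82 = 0.3638
P(Wq > t) = ρ·e^{−(μ−λ)t} = 0.3638·e^{−0.4377}
= 0.3638·0.645504 = 0.234843

Final: 0.234843


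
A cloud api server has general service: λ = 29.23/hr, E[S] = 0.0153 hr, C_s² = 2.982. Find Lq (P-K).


ρ = λ·E[S] = 29.23·0.0153 = 0.4472
Lq = ρ²(1+C_s²)/(2(1−ρ)) = 0.2000·(1+2.982)/(2·0.5528)
= 0.2000·3.9820/1.1056 = 0.72038

Final: 0.72038


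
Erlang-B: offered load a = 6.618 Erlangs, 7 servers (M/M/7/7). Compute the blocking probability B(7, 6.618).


B(c,a) = (a^c/c!) / Σ_{k=0}^{c} a^k/k!
a^7/7! = 110.320648
Σ terms (k=0..7): 1.00000 + 6.61800 + 21.89896 + 48.30911 + 79.92742 + 105.79194 + 116.68851 + 110.32065 = 490.554586
B = 110.320648/490.554586 = 0.224890

Final: 0.224890


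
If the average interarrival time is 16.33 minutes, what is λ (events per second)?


λ = 1/(interarrival time) in consistent units.
1 second = 0.0166667 min, so λ = 0.0166667/16.33 = 0.001021 per second

Final: 0.001021 /sec


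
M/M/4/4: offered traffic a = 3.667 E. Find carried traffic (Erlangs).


B(4,3.667) = 0.277573 (Erlang-B)
Carried load = a(1 − B) = 3.667·(1 − 0.277573) = 3.667·0.722427 = 2.6491 E

Final: 2.6491 Erlangs


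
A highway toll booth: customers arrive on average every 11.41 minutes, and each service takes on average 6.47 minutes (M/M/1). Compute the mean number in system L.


λ = 60/11.41 = 5.2585 /hr
μ = 60/6.47 = 9.2736 /hr
ρ = λ/μ = 5.2585/9.2736 = 0.5670
L = ρ/(1−ρ) = 0.5670/0.4330 = 1.3097

Final: 1.3097


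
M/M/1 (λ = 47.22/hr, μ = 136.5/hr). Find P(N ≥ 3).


ρ = 47.22/136.5 = 0.3459
P(N ≥ n) = ρ^n = 0.3459^3 = 0.041398

Final: 0.041398


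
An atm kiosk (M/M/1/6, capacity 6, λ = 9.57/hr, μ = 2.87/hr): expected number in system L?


ρ = 9.57/2.87 = 3.3345
L = ρ[1 − (K+1)ρ^K + Kρ^(K+1)] / [(1−ρ)(1−ρ^(K+1))]
Numerator: 3.3345·(1 − 7·1374.612365 + 6·4583.637747) = 59622.566938
Denominator: (-2.3345)·(-4582.637747) = 10698.143870
L = 59622.566938/10698.143870 = 5.5732

Final: 5.5732


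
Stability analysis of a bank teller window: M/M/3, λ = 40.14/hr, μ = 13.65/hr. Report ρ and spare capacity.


Total capacity cμ = 3·13.65 = 40.95/hr
ρ = λ/(cμ) = 40.14/40.95 = 0.9802
Stable ⇔ ρ < 1: YES
Spare capacity = cμ − λ = 40.95 − 40.14 = 0.81/hr

Final: ρ = 0.9802; stable; margin = 0.81/hr


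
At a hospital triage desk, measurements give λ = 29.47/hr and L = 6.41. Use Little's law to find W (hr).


W = L/λ = 6.41/29.47 = 0.2175 hr

Final: 0.2175 hr


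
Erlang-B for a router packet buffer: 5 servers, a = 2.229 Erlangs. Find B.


B(c,a) = (a^c/c!) / Σ_{k=0}^{c} a^k/k!
a^5/5! = 0.458531
Σ terms (k=0..5): 1.00000 + 2.22900 + 2.48422 + 1.84578 + 1.02856 + 0.45853 = 9.046086
B = 0.458531/9.046086 = 0.050688

Final: 0.050688


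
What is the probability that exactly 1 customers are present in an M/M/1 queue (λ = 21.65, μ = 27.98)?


ρ = 21.65/27.98 = 0.7738
P_n = (1−ρ)·ρ^n = (1 − 0.7738)·0.7738^1 = 0.2262·0.773767 = 0.175052

Final: 0.175052


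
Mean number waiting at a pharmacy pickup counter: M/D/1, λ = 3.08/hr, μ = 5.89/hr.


ρ = 3.08/5.89 = 0.5229
M/D/1: Lq = ρ²/(2(1−ρ)) = 0.2734/(2·0.4771) = 0.28658

Final: 0.28658


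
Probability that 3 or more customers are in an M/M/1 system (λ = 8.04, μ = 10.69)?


ρ = 8.04/10.69 = 0.7521
P(N ≥ n) = ρ^n = 0.7521^3 = 0.425437

Final: 0.425437


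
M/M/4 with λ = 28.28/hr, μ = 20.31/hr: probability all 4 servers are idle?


a = λ/μ = 28.28/20.31 = 1.3924; ρ = a/c = 0.3481
Σ_{k=0}^{3} a^k/k! (terms k=0..3) = 1.00000 + 1.39242 + 0.96941 + 0.44994 = 3.81177
Tail: a^4/(4!(1−ρ)) = 3.75905/(24·0.6519) = 0.24026
P₀ = 1/(3.81177 + 0.24026) = 1/4.05204 = 0.246789

Final: 0.246789


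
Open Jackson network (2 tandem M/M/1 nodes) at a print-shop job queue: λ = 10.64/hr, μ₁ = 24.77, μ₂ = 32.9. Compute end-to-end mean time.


Each node sees arrival rate λ = 10.64/hr (tandem ⇒ throughput preserved).
W₁ = 1/(μ₁−λ) = 1/(24.77−10.64) = 0.07077 hr
W₂ = 1/(μ₂−λ) = 1/(32.9−10.64) = 0.04492 hr
W_total = W₁ + W₂ = 0.07077 + 0.04492 = 0.11570 hr

Final: 0.11570 hr


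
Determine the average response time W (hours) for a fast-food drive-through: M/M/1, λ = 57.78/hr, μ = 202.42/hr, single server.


W = 1/(μ−λ) = 1/(202.42 − 57.78) = 1/144.64 = 0.006914 hr

Final: 0.006914 hr


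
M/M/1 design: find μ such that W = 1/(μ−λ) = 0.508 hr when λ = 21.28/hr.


W = 1/(μ−λ) ⇒ μ − λ = 1/W = 1/0.508 = 1.9685
μ = λ + 1/W = 21.28 + 1.9685 = 23.2485 per hr

Final: 23.2485 /hr


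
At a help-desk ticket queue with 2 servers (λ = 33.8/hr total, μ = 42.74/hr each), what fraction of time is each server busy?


ρ = λ/(cμ) = 33.8/(2·42.74) = 33.8/85.48 = 0.3954

Final: 0.3954


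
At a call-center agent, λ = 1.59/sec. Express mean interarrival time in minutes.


Mean interarrival time = 1/λ = 1/1.59 second = 0.62893 second
In minutes: 0.62893 × 0.0166667 = 0.01048 min

Final: 0.01048 min


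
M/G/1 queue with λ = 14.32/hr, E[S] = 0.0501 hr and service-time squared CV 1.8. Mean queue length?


ρ = λ·E[S] = 14.32·0.0501 = 0.7174
Lq = ρ²(1+C_s²)/(2(1−ρ)) = 0.5147·(1+1.8)/(2·0.2826)
= 0.5147·2.8000/0.5651 = 2.55015

Final: 2.55015


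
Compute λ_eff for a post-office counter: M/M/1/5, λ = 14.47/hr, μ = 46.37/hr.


ρ = 0.3121; P_K = (1−ρ)ρ^5/(1−ρ^6) = 0.002038
λ_eff = λ(1 − P_K) = 14.47·(1 − 0.002038) = 14.47·0.997962 = 14.4405 /hr

Final: 14.4405 /hr


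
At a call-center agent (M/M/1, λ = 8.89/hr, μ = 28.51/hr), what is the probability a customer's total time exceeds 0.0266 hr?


W ~ Exponential(μ−λ) for M/M/1.
μ − λ = 28.51 − 8.89 = 19.6200
P(W > t) = e^{−(μ−λ)t} = e^{−0.5219} = 0.593397

Final: 0.593397


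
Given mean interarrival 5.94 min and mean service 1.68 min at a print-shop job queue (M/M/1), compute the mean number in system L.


λ = 60/5.94 = 10.1010 /hr
μ = 60/1.68 = 35.7143 /hr
ρ = λ/μ = 10.1010/35.7143 = 0.2828
L = ρ/(1−ρ) = 0.2828/0.7172 = 0.3944

Final: 0.3944


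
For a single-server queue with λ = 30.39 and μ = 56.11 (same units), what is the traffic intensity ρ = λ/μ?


ρ = λ/μ = 30.39/56.11 = 0.5416

Final: 0.5416


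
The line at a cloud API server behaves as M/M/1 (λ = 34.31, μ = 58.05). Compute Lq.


ρ = 34.31/58.05 = 0.5910
Lq = ρ²/(1−ρ) = 0.3493/0.4090 = 0.8542

Final: 0.8542


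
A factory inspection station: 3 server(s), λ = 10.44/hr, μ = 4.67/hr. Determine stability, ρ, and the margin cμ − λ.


Total capacity cμ = 3·4.67 = 14.01/hr
ρ = λ/(cμ) = 10.44/14.01 = 0.7452
Stable ⇔ ρ < 1: YES
Spare capacity = cμ − λ = 14.01 − 10.44 = 3.57/hr

Final: ρ = 0.7452; stable; margin = 3.57/hr


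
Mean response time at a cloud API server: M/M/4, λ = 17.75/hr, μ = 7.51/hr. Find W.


a = 2.3635; ρ = 0.5909; P₀ = 0.086691
Lq = P₀·a^c·ρ/(c!(1−ρ)²) = 0.39791
Wq = Lq/λ = 0.39791/17.75 = 0.02242 hr
W = Wq + 1/μ = 0.02242 + 0.13316 = 0.15557 hr

Final: 0.15557 hr


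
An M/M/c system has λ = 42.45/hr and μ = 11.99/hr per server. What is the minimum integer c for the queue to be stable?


Stability requires cμ > λ ⇔ c > λ/μ.
λ/μ = 42.45/11.99 = 3.5405
Minimum integer c = ⌊3.5405⌋ + 1 = 4
Check: 4·11.99 = 47.96 > 42.45, while 3·11.99 = 35.97 ≤ 42.45

Final: 4 servers


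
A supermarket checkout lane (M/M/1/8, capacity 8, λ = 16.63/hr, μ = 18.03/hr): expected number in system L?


ρ = 16.63/18.03 = 0.9224
L = ρ[1 − (K+1)ρ^K + Kρ^(K+1)] / [(1−ρ)(1−ρ^(K+1))]
Numerator: 0.9224·(1 − 9·0.523808 + 8·0.483135) = 0.139099
Denominator: (0.07765)·(0.516865) = 0.040134
L = 0.139099/0.040134 = 3.4659

Final: 3.4659


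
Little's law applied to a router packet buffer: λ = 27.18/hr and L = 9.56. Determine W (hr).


W = L/λ = 9.56/27.18 = 0.3517 hr

Final: 0.3517 hr


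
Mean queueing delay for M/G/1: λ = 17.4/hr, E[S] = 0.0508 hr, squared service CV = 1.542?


ρ = λ·E[S] = 17.4·0.0508 = 0.8839
E[S²] = E[S]²(1+C_s²) = 0.0508²·(1+1.542) = 0.006560
Wq = λ·E[S²]/(2(1−ρ)) = 17.4·0.006560/(2·0.1161) = 0.49166 hr

Final: 0.49166 hr


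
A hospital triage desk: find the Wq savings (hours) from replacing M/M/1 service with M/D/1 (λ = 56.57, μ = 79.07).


ρ = 56.57/79.07 = 0.7154
Wq(M/M/1) = ρ/(μ−λ) = 0.7154/22.50 = 0.03180 hr
Wq(M/D/1) = ρ/(2(μ−λ)) = 0.01590 hr
Savings = 0.03180 − 0.01590 = 0.01590 hr

Final: 0.01590 hr


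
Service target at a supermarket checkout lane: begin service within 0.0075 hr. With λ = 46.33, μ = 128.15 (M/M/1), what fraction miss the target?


ρ = 46.33/128.15 = 0.3615
P(Wq > t) = ρ·e^{−(μ−λ)t} = 0.3615·e^{−0.6137}
= 0.3615·0.541371 = 0.195722

Final: 0.195722


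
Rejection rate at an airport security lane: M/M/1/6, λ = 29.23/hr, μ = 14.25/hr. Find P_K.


ρ = λ/μ = 29.23/14.25 = 2.0512
P_K = (1−ρ)ρ^K/(1−ρ^(K+1)) = (-1.0512·74.487553)/(1 − 152.790959)
= -78.303406/-151.790959 = 0.515863

Final: 0.515863


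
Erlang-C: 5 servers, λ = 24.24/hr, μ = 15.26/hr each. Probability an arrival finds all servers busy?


a = λ/μ = 1.5885; ρ = a/5 = 0.3177
P₀ = 0.203795 (from M/M/c formula)
C(c,a) = [a^c/(c!(1−ρ))]·P₀ = [10.11324/(120·0.6823)]·0.203795
= 0.12352·0.203795 = 0.025172

Final: 0.025172


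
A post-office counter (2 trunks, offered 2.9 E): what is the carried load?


B(2,2.9) = 0.518816 (Erlang-B)
Carried load = a(1 − B) = 2.9·(1 − 0.518816) = 2.9·0.481184 = 1.3954 E

Final: 1.3954 Erlangs


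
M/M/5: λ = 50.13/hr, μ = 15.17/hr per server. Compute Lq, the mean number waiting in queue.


a = λ/μ = 3.3045; ρ = a/5 = 0.6609
P₀ = 0.032860
Lq = P₀·a^c·ρ / (c!·(1−ρ)²) = 0.032860·394.05843·0.6609/(120·0.11498)
= 0.62025

Final: 0.62025


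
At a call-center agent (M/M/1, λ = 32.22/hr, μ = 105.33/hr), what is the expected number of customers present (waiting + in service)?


ρ = λ/μ = 32.22/105.33 = 0.3059
L = ρ/(1−ρ) = 0.3059/(1 − 0.3059) = 0.3059/0.6941 = 0.4407

Final: 0.4407


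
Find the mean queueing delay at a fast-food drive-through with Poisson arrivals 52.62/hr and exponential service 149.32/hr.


ρ = 52.62/149.32 = 0.3524
Wq = ρ/(μ−λ) = 0.3524/(149.32 − 52.62) = 0.3524/96.70 = 0.003644 hr

Final: 0.003644 hr


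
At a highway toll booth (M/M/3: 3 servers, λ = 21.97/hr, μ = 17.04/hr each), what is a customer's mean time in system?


a = 1.2893; ρ = 0.4298; P₀ = 0.266885
Lq = P₀·a^c·ρ/(c!(1−ρ)²) = 0.12601
Wq = Lq/λ = 0.12601/21.97 = 0.005735 hr
W = Wq + 1/μ = 0.005735 + 0.05869 = 0.06442 hr

Final: 0.06442 hr


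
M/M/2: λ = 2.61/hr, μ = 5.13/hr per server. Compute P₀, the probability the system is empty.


a = λ/μ = 2.61/5.13 = 0.5088; ρ = a/c = 0.2544
Σ_{k=0}^{1} a^k/k! (terms k=0..1) = 1.00000 + 0.50877 = 1.50877
Tail: a^2/(2!(1−ρ)) = 0.25885/(2·0.7456) = 0.17358
P₀ = 1/(1.50877 + 0.17358) = 1/1.68235 = 0.594406

Final: 0.594406


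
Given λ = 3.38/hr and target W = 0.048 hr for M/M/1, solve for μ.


W = 1/(μ−λ) ⇒ μ − λ = 1/W = 1/0.048 = 20.8333
μ = λ + 1/W = 3.38 + 20.8333 = 24.2133 per hr

Final: 24.2133 /hr


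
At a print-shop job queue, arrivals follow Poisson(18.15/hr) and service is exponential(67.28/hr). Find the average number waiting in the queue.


ρ = 18.15/67.28 = 0.2698
Lq = ρ²/(1−ρ) = 0.07277/0.7302 = 0.09966

Final: 0.09966


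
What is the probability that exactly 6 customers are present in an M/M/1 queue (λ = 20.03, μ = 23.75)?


ρ = 20.03/23.75 = 0.8434
P_n = (1−ρ)·ρ^n = (1 − 0.8434)·0.8434^6 = 0.1566·0.359836 = 0.056362

Final: 0.056362


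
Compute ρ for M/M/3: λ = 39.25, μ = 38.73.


ρ = λ/(cμ) = 39.25/(3·38.73) = 39.25/116.19 = 0.3378

Final: 0.3378
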